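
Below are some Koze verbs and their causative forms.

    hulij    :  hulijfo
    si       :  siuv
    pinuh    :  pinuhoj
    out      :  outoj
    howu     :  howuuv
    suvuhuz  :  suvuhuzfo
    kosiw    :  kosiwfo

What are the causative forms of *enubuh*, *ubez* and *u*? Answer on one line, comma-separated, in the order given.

The alternation tracks the final sound of the stem — -oj when the stem ends in a voiceless consonant (*pinuh*, *out*); -fo when the stem ends in a voiced consonant (*hulij*, *suvuhuz*, *kosiw*); -uv when the stem ends in a vowel (*si*, *howu*).
Since the final sound of *enubuh* is /h/ (a voiceless consonant), it takes -oj, giving *enubuhoj*.
The final sound of *ubez* is /z/, which is a voiced consonant, so the suffix is -fo, giving *ubezfo*.
*u* — final sound /u/ (a vowel) → -uv → *uuv*.

enubuhoj, ubezfo, uuv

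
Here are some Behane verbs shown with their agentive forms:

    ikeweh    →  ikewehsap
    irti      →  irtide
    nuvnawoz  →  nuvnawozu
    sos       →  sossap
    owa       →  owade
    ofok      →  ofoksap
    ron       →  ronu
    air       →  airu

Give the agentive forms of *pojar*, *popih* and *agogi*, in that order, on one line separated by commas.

pojaru, popihsap, agogide

The pattern is voicing of the final sound: -sap when the stem ends in a voiceless consonant (*ikeweh*, *sos*, *ofok*); -u when the stem ends in a voiced consonant (*nuvnawoz*, *ron*, *air*); -de when the stem ends in a vowel (*irti*, *owa*).
The final sound of *pojar* is /r/, which is a voiced consonant, so the suffix is -u, giving *pojaru*.
*popih*: final sound = /h/, a voiceless consonant → -sap → *popihsap*.
*agogi*: final sound = /i/, a vowel → -de → *agogide*.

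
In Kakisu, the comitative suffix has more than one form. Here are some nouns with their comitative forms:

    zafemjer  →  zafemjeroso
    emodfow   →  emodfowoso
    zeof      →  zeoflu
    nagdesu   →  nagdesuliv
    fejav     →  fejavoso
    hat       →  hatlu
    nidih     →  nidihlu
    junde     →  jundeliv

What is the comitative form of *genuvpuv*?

genuvpuvoso

The pattern is voicing of the final sound: -lu when the stem ends in a voiceless consonant (*zeof*, *hat*, *nidih*); -oso when the stem ends in a voiced consonant (*zafemjer*, *emodfow*, *fejav*); -liv when the stem ends in a vowel (*nagdesu*, *junde*).
*genuvpuv* — final sound /v/ (a voiced consonant) → -oso → *genuvpuvoso*.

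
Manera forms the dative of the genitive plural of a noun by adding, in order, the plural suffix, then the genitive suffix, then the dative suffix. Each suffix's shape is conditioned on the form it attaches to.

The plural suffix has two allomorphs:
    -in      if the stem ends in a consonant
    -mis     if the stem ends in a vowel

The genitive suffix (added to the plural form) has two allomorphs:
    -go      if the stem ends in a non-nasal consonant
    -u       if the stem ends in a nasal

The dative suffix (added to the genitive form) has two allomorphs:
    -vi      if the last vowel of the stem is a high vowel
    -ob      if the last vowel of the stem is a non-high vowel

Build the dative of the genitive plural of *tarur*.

tarurinuvi

*tarur*: final sound = /r/, a consonant → -in → *tarurin*.
The final consonant of the plural form *tarurin* is /n/, which is a nasal, so the genitive suffix is -u, giving *tarurinu*.
The genitive form *tarurinu*: last vowel = /u/, a high vowel → -vi → *tarurinuvi*.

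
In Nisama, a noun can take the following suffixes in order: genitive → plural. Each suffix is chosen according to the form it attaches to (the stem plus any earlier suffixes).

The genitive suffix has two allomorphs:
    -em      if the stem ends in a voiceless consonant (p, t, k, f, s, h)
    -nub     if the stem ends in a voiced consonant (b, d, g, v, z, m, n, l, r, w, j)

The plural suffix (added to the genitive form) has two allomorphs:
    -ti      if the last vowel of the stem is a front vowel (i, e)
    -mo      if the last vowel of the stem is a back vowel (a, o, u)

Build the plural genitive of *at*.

*at* — final consonant /t/ (voiceless) → -em → *atem*.
The genitive form *atem* — last vowel /e/ (a front vowel) → -ti → *atemti*.

atemti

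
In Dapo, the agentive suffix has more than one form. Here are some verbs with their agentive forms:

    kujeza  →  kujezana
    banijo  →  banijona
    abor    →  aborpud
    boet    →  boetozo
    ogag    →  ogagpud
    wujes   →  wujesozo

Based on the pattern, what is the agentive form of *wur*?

wurpud

The alternation tracks the final sound of the stem — -ozo when the stem ends in a voiceless consonant (*boet*, *wujes*); -pud when the stem ends in a voiced consonant (*abor*, *ogag*); -na when the stem ends in a vowel (*kujeza*, *banijo*).
Since the final sound of *wur* is /r/ (a voiced consonant), it takes -pud, giving *wurpud*.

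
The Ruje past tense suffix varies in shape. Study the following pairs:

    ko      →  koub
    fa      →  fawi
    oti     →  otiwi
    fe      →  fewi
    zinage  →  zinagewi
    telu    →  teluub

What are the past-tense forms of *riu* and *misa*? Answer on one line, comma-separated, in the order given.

The pattern is rounding harmony: -ub when the last vowel of the stem is a rounded vowel (*ko*, *telu*); -wi when the last vowel of the stem is an unrounded vowel (*fa*, *oti*, *fe*, *zinage*).
The last vowel of *riu* is /u/, which is a rounded vowel, so the suffix is -ub, giving *riuub*.
Since the last vowel of *misa* is /a/ (an unrounded vowel), it takes -wi, giving *misawi*.

riuub, misawi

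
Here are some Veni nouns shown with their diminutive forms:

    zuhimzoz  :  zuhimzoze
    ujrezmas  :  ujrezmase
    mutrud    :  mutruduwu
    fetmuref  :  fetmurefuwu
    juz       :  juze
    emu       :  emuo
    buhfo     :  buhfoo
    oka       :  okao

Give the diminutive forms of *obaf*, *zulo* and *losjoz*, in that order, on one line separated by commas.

Looking at the final sound of each stem: -e when the stem ends in a sibilant (*zuhimzoz*, *ujrezmas*, *juz*); -uwu when the stem ends in a non-sibilant consonant (*mutrud*, *fetmuref*); -o when the stem ends in a vowel (*emu*, *buhfo*, *oka*).
The final sound of *obaf* is /f/, which is a non-sibilant consonant, so the suffix is -uwu, giving *obafuwu*.
*zulo*: final sound = /o/, a vowel → -o → *zuloo*.
*losjoz* — final sound /z/ (a sibilant) → -e → *losjoze*.

obafuwu, zuloo, losjoze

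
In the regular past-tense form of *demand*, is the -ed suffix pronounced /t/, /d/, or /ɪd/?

The stem *demand* ends in /t/ or /d/.
The -ed suffix is realized as /ɪd/ after /t, d/; as /t/ after other voiceless consonants; and as /d/ after other voiced sounds.
So -ed on *demand* is pronounced /ɪd/.

/ɪd/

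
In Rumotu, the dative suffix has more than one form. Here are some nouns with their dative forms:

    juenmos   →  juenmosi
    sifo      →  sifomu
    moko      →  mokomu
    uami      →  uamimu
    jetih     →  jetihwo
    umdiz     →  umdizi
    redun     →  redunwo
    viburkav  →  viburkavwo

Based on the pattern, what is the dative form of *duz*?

duzi

Looking at the final sound of each stem: -i when the stem ends in a sibilant (*juenmos*, *umdiz*); -wo when the stem ends in a non-sibilant consonant (*jetih*, *redun*, *viburkav*); -mu when the stem ends in a vowel (*sifo*, *moko*, *uami*).
Since the final sound of *duz* is /z/ (a sibilant), it takes -i, giving *duzi*.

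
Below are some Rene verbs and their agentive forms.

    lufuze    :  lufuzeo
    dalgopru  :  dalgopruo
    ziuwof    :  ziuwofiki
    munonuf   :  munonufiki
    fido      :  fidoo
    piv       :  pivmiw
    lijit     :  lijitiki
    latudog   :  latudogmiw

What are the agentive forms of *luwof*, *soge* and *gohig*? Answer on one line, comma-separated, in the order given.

The alternation tracks the final sound of the stem — -iki when the stem ends in a voiceless consonant (*ziuwof*, *munonuf*, *lijit*); -miw when the stem ends in a voiced consonant (*piv*, *latudog*); -o when the stem ends in a vowel (*lufuze*, *dalgopru*, *fido*).
Since the final sound of *luwof* is /f/ (a voiceless consonant), it takes -iki, giving *luwofiki*.
*soge* — final sound /e/ (a vowel) → -o → *sogeo*.
Since the final sound of *gohig* is /g/ (a voiced consonant), it takes -miw, giving *gohigmiw*.

luwofiki, sogeo, gohigmiw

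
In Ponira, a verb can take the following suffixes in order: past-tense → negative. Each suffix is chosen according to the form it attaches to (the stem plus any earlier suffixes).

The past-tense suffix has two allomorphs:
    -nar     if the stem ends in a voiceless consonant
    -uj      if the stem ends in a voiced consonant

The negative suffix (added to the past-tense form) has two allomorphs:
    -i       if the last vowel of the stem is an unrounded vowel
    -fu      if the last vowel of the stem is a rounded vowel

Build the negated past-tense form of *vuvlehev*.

vuvlehevujfu

The final consonant of *vuvlehev* is /v/, which is voiced, so the past-tense suffix is -uj, giving *vuvlehevuj*.
Since the last vowel of the past-tense form *vuvlehevuj* is /u/ (a rounded vowel), it takes -fu, giving *vuvlehevujfu*.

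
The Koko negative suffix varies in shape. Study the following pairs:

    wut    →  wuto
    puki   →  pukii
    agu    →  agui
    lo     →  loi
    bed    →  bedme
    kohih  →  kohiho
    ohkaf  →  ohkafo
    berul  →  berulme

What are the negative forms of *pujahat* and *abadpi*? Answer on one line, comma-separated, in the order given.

Looking at the final sound of each stem: -o when the stem ends in a voiceless consonant (*wut*, *kohih*, *ohkaf*); -me when the stem ends in a voiced consonant (*bed*, *berul*); -i when the stem ends in a vowel (*puki*, *agu*, *lo*).
*pujahat* — final sound /t/ (a voiceless consonant) → -o → *pujahato*.
Since the final sound of *abadpi* is /i/ (a vowel), it takes -i, giving *abadpii*.

pujahato, abadpii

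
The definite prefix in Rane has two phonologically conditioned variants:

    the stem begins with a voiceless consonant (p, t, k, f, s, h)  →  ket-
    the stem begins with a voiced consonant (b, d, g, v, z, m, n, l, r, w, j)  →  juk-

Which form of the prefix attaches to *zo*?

juk-

*zo* — first consonant /z/ (voiced) → juk-.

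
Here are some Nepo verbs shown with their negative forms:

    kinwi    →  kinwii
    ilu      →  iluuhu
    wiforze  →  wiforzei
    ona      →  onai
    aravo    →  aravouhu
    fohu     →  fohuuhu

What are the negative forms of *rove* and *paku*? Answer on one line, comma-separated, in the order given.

Looking at the last vowel of each stem: -uhu when the last vowel of the stem is a rounded vowel (*ilu*, *aravo*, *fohu*); -i when the last vowel of the stem is an unrounded vowel (*kinwi*, *wiforze*, *ona*).
*rove*: last vowel = /e/, an unrounded vowel → -i → *rovei*.
Since the last vowel of *paku* is /u/ (a rounded vowel), it takes -uhu, giving *pakuuhu*.

rovei, pakuuhu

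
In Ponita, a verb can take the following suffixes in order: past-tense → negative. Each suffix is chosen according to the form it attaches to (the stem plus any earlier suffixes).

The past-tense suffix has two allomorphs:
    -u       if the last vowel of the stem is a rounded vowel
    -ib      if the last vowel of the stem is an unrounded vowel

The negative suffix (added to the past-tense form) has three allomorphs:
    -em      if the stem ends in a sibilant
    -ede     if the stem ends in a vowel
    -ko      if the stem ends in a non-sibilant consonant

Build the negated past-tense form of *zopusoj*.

zopusojuede

*zopusoj*: last vowel = /o/, a rounded vowel → -u → *zopusoju*.
The final sound of the past-tense form *zopusoju* is /u/, which is a vowel, so the negative suffix is -ede, giving *zopusojuede*.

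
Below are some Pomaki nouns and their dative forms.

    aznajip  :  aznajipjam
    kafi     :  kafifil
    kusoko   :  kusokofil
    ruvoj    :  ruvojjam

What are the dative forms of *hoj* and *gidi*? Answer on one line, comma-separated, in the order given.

hojjam, gidifil

The suffix is conditioned by the final sound: -jam when the stem ends in a consonant (*aznajip*, *ruvoj*); -fil when the stem ends in a vowel (*kafi*, *kusoko*).
Since the final sound of *hoj* is /j/ (a consonant), it takes -jam, giving *hojjam*.
Since the final sound of *gidi* is /i/ (a vowel), it takes -fil, giving *gidifil*.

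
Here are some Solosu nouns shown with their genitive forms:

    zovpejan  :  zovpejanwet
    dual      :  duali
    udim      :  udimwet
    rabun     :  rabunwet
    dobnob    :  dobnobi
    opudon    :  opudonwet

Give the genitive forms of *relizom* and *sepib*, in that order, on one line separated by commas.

relizomwet, sepibi

Looking at the final consonant of each stem: -wet when the stem ends in a nasal (*zovpejan*, *udim*, *rabun*, *opudon*); -i when the stem ends in a non-nasal consonant (*dual*, *dobnob*).
Since the final consonant of *relizom* is /m/ (a nasal), it takes -wet, giving *relizomwet*.
*sepib*: final consonant = /b/, non-nasal → -i → *sepibi*.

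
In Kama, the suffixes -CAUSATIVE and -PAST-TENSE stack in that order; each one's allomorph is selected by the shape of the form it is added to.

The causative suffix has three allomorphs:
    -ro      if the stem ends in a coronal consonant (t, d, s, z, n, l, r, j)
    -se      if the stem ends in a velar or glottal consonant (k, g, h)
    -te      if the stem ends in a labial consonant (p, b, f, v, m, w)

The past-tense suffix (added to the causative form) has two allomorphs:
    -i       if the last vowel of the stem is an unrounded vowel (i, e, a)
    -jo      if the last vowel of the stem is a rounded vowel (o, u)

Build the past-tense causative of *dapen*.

dapenrojo

*dapen* — final consonant /n/ (coronal) → -ro → *dapenro*.
The causative form *dapenro* — last vowel /o/ (a rounded vowel) → -jo → *dapenrojo*.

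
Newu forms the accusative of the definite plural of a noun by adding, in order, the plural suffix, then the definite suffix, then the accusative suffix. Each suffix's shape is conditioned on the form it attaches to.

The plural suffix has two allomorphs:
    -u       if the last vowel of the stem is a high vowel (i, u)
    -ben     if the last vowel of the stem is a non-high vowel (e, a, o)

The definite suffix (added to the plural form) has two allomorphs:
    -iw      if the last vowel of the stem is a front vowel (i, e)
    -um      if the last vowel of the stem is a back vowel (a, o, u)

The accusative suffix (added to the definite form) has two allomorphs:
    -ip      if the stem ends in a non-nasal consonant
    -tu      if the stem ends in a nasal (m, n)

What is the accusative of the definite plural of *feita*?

*feita* — last vowel /a/ (a non-high vowel) → -ben → *feitaben*.
The last vowel of the plural form *feitaben* is /e/, which is a front vowel, so the definite suffix is -iw, giving *feitabeniw*.
The final consonant of the definite form *feitabeniw* is /w/, which is non-nasal, so the accusative suffix is -ip, giving *feitabeniwip*.

feitabeniwip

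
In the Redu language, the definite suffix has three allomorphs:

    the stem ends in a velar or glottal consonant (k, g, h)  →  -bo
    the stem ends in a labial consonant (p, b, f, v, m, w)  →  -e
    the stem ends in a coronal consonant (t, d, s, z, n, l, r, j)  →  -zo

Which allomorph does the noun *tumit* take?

*tumit* — final consonant /t/ (coronal) → -zo.

-zo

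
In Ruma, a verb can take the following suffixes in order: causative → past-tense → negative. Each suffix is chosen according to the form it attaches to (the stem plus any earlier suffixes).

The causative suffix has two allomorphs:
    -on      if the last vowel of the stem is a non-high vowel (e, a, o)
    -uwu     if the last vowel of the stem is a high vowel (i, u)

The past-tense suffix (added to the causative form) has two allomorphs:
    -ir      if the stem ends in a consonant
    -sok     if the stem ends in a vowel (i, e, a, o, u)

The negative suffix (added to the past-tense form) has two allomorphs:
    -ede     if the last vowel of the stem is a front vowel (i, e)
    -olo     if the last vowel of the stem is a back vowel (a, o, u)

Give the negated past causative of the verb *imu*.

*imu*: last vowel = /u/, a high vowel → -uwu → *imuuwu*.
Since the final sound of the causative form *imuuwu* is /u/ (a vowel), it takes -sok, giving *imuuwusok*.
The past-tense form *imuuwusok*: last vowel = /o/, a back vowel → -olo → *imuuwusokolo*.

imuuwusokolo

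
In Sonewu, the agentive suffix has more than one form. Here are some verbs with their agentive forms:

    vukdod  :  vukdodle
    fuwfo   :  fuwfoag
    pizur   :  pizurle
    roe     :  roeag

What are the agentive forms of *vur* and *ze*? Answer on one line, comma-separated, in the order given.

The alternation tracks the final sound of the stem — -le when the stem ends in a consonant (*vukdod*, *pizur*); -ag when the stem ends in a vowel (*fuwfo*, *roe*).
*vur* — final sound /r/ (a consonant) → -le → *vurle*.
The final sound of *ze* is /e/, which is a vowel, so the suffix is -ag, giving *zeag*.

vurle, zeag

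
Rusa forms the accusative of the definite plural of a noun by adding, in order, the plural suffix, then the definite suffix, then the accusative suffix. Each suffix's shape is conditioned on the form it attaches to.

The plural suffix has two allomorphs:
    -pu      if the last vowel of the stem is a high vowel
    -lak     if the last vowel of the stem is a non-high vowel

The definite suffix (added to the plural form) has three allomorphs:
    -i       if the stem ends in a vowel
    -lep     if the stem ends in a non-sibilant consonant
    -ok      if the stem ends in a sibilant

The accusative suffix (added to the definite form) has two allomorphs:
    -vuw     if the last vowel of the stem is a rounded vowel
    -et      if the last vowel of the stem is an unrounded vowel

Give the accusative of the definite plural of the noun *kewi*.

The last vowel of *kewi* is /i/, which is a high vowel, so the plural suffix is -pu, giving *kewipu*.
The final sound of the plural form *kewipu* is /u/, which is a vowel, so the definite suffix is -i, giving *kewipui*.
Since the last vowel of the definite form *kewipui* is /i/ (an unrounded vowel), it takes -et, giving *kewipuiet*.

kewipuiet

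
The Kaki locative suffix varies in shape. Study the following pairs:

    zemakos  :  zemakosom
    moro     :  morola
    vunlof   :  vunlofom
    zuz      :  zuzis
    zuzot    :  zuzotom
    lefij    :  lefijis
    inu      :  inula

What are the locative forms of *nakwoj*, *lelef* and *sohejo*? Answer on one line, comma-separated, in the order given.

nakwojis, lelefom, sohejola

The suffix is conditioned by the final sound: -om when the stem ends in a voiceless consonant (*zemakos*, *vunlof*, *zuzot*); -is when the stem ends in a voiced consonant (*zuz*, *lefij*); -la when the stem ends in a vowel (*moro*, *inu*).
The final sound of *nakwoj* is /j/, which is a voiced consonant, so the suffix is -is, giving *nakwojis*.
*lelef*: final sound = /f/, a voiceless consonant → -om → *lelefom*.
*sohejo* — final sound /o/ (a vowel) → -la → *sohejola*.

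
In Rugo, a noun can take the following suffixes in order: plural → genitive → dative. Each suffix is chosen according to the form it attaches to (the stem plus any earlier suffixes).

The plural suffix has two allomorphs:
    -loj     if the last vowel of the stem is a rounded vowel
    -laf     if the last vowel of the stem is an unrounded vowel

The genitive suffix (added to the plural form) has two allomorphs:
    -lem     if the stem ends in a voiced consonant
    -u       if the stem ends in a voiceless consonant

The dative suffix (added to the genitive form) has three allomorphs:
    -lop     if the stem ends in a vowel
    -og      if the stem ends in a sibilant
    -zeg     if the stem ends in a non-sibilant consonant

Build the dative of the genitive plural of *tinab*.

*tinab*: last vowel = /a/, an unrounded vowel → -laf → *tinablaf*.
The final consonant of the plural form *tinablaf* is /f/, which is voiceless, so the genitive suffix is -u, giving *tinablafu*.
The final sound of the genitive form *tinablafu* is /u/, which is a vowel, so the dative suffix is -lop, giving *tinablafulop*.

tinablafulop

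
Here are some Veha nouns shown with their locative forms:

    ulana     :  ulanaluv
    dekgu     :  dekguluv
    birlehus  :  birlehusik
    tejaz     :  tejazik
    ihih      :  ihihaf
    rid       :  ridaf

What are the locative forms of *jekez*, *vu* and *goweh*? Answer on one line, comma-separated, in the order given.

Looking at the final sound of each stem: -ik when the stem ends in a sibilant (*birlehus*, *tejaz*); -af when the stem ends in a non-sibilant consonant (*ihih*, *rid*); -luv when the stem ends in a vowel (*ulana*, *dekgu*).
*jekez* — final sound /z/ (a sibilant) → -ik → *jekezik*.
The final sound of *vu* is /u/, which is a vowel, so the suffix is -luv, giving *vuluv*.
Since the final sound of *goweh* is /h/ (a non-sibilant consonant), it takes -af, giving *gowehaf*.

jekezik, vuluv, gowehaf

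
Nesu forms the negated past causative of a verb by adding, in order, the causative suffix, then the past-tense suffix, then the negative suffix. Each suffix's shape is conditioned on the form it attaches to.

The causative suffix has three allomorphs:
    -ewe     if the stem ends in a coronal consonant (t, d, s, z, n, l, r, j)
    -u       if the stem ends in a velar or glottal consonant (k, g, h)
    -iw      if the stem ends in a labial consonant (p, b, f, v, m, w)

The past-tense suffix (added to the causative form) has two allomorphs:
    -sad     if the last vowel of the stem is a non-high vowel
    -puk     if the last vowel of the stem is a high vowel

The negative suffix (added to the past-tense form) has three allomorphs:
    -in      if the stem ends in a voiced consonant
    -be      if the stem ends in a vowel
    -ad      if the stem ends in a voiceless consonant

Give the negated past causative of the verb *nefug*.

nefugupukad

*nefug*: final consonant = /g/, velar/glottal → -u → *nefugu*.
The causative form *nefugu*: last vowel = /u/, a high vowel → -puk → *nefugupuk*.
The final sound of the past-tense form *nefugupuk* is /k/, which is a voiceless consonant, so the negative suffix is -ad, giving *nefugupukad*.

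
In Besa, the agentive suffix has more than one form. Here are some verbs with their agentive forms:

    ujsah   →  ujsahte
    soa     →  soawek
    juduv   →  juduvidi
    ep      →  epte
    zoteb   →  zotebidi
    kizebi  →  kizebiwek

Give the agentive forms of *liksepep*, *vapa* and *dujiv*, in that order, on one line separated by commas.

The suffix is conditioned by the final sound: -te when the stem ends in a voiceless consonant (*ujsah*, *ep*); -idi when the stem ends in a voiced consonant (*juduv*, *zoteb*); -wek when the stem ends in a vowel (*soa*, *kizebi*).
*liksepep* — final sound /p/ (a voiceless consonant) → -te → *liksepepte*.
*vapa*: final sound = /a/, a vowel → -wek → *vapawek*.
The final sound of *dujiv* is /v/, which is a voiced consonant, so the suffix is -idi, giving *dujividi*.

liksepepte, vapawek, dujividi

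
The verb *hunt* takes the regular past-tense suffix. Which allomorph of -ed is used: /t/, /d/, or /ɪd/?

The stem *hunt* ends in /t/ or /d/.
The -ed suffix is realized as /ɪd/ after /t, d/; as /t/ after other voiceless consonants; and as /d/ after other voiced sounds.
So -ed on *hunt* is pronounced /ɪd/.

/ɪd/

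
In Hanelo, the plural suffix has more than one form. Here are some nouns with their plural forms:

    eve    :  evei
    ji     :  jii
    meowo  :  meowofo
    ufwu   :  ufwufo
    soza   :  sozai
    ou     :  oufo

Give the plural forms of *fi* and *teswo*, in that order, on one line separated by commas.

fii, teswofo

The alternation tracks the last vowel of the stem — -fo when the last vowel of the stem is a rounded vowel (*meowo*, *ufwu*, *ou*); -i when the last vowel of the stem is an unrounded vowel (*eve*, *ji*, *soza*).
The last vowel of *fi* is /i/, which is an unrounded vowel, so the suffix is -i, giving *fii*.
Since the last vowel of *teswo* is /o/ (a rounded vowel), it takes -fo, giving *teswofo*.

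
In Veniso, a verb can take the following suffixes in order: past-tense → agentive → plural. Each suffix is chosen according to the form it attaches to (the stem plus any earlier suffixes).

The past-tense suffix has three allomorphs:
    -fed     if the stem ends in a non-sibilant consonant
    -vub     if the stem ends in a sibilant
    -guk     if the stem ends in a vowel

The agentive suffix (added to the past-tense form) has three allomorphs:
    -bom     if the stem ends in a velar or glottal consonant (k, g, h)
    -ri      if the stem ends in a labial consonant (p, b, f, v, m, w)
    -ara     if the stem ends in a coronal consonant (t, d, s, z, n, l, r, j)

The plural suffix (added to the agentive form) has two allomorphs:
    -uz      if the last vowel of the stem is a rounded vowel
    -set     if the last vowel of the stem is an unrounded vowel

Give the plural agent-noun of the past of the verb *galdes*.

galdesvubriset

The final sound of *galdes* is /s/, which is a sibilant, so the past-tense suffix is -vub, giving *galdesvub*.
The final consonant of the past-tense form *galdesvub* is /b/, which is labial, so the agentive suffix is -ri, giving *galdesvubri*.
The agentive form *galdesvubri*: last vowel = /i/, an unrounded vowel → -set → *galdesvubriset*.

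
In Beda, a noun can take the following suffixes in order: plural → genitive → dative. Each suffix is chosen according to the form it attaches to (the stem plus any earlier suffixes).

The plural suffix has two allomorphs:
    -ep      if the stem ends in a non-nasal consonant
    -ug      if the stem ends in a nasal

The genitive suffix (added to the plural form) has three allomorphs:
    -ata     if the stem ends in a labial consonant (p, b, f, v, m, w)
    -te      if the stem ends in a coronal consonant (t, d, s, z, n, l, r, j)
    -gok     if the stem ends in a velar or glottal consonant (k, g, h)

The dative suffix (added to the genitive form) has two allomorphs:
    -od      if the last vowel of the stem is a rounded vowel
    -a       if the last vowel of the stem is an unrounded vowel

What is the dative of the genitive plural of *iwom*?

Since the final consonant of *iwom* is /m/ (a nasal), it takes -ug, giving *iwomug*.
The plural form *iwomug*: final consonant = /g/, velar/glottal → -gok → *iwomuggok*.
The genitive form *iwomuggok* — last vowel /o/ (a rounded vowel) → -od → *iwomuggokod*.

iwomuggokod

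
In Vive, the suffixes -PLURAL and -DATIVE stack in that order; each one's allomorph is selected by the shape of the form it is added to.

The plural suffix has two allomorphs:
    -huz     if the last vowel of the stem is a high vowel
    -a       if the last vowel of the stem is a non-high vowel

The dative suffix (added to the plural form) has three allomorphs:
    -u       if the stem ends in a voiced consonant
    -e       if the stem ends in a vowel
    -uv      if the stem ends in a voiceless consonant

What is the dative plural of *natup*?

natuphuzu

*natup*: last vowel = /u/, a high vowel → -huz → *natuphuz*.
Since the final sound of the plural form *natuphuz* is /z/ (a voiced consonant), it takes -u, giving *natuphuzu*.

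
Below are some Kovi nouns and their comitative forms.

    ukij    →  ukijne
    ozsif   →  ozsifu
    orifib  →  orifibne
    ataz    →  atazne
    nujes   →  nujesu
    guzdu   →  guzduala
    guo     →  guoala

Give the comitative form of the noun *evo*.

The suffix is conditioned by the final sound: -u when the stem ends in a voiceless consonant (*ozsif*, *nujes*); -ne when the stem ends in a voiced consonant (*ukij*, *orifib*, *ataz*); -ala when the stem ends in a vowel (*guzdu*, *guo*).
*evo*: final sound = /o/, a vowel → -ala → *evoala*.

evoala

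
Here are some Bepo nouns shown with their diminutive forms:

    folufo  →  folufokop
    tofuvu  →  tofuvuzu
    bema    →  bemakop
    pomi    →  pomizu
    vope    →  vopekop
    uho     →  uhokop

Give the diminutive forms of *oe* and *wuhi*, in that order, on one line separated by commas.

Looking at the last vowel of each stem: -zu when the last vowel of the stem is a high vowel (*tofuvu*, *pomi*); -kop when the last vowel of the stem is a non-high vowel (*folufo*, *bema*, *vope*, *uho*).
Since the last vowel of *oe* is /e/ (a non-high vowel), it takes -kop, giving *oekop*.
*wuhi* — last vowel /i/ (a high vowel) → -zu → *wuhizu*.

oekop, wuhizu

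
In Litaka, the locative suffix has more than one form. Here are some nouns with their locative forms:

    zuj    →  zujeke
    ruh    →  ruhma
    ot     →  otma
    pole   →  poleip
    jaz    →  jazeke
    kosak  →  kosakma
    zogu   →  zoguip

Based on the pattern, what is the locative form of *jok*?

jokma

Looking at the final sound of each stem: -ma when the stem ends in a voiceless consonant (*ruh*, *ot*, *kosak*); -eke when the stem ends in a voiced consonant (*zuj*, *jaz*); -ip when the stem ends in a vowel (*pole*, *zogu*).
The final sound of *jok* is /k/, which is a voiceless consonant, so the suffix is -ma, giving *jokma*.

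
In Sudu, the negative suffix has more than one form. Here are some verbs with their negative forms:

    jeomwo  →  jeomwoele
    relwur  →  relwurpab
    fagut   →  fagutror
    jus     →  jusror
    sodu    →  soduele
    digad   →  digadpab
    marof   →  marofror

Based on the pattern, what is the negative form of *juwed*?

The suffix is conditioned by the final sound: -ror when the stem ends in a voiceless consonant (*fagut*, *jus*, *marof*); -pab when the stem ends in a voiced consonant (*relwur*, *digad*); -ele when the stem ends in a vowel (*jeomwo*, *sodu*).
Since the final sound of *juwed* is /d/ (a voiced consonant), it takes -pab, giving *juwedpab*.

juwedpab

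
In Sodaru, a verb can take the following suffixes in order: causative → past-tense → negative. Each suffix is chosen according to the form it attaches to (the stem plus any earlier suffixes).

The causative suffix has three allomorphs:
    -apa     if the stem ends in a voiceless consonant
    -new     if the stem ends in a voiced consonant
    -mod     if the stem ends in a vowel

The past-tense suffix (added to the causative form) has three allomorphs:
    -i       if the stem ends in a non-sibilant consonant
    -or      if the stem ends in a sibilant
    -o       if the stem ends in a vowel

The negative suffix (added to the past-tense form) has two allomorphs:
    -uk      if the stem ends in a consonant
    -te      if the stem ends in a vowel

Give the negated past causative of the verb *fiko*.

fikomodite

*fiko*: final sound = /o/, a vowel → -mod → *fikomod*.
The final sound of the causative form *fikomod* is /d/, which is a non-sibilant consonant, so the past-tense suffix is -i, giving *fikomodi*.
The past-tense form *fikomodi* — final sound /i/ (a vowel) → -te → *fikomodite*.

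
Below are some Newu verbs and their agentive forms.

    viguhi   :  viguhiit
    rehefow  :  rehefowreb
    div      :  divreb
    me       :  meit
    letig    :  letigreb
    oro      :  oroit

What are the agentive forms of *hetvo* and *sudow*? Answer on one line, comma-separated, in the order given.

hetvoit, sudowreb

Looking at the final sound of each stem: -reb when the stem ends in a consonant (*rehefow*, *div*, *letig*); -it when the stem ends in a vowel (*viguhi*, *me*, *oro*).
The final sound of *hetvo* is /o/, which is a vowel, so the suffix is -it, giving *hetvoit*.
Since the final sound of *sudow* is /w/ (a consonant), it takes -reb, giving *sudowreb*.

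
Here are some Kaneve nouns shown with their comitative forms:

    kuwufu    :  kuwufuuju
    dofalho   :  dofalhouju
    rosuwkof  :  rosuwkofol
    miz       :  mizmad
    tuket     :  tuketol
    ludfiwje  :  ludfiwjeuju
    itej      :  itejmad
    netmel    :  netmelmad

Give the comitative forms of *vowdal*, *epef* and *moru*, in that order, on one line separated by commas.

The alternation tracks the final sound of the stem — -ol when the stem ends in a voiceless consonant (*rosuwkof*, *tuket*); -mad when the stem ends in a voiced consonant (*miz*, *itej*, *netmel*); -uju when the stem ends in a vowel (*kuwufu*, *dofalho*, *ludfiwje*).
*vowdal* — final sound /l/ (a voiced consonant) → -mad → *vowdalmad*.
The final sound of *epef* is /f/, which is a voiceless consonant, so the suffix is -ol, giving *epefol*.
*moru*: final sound = /u/, a vowel → -uju → *moruuju*.

vowdalmad, epefol, moruuju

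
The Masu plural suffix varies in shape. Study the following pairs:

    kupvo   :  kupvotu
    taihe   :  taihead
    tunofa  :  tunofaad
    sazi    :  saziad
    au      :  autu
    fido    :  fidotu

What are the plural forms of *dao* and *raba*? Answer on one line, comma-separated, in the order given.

The suffix is conditioned by the last vowel: -tu when the last vowel of the stem is a rounded vowel (*kupvo*, *au*, *fido*); -ad when the last vowel of the stem is an unrounded vowel (*taihe*, *tunofa*, *sazi*).
Since the last vowel of *dao* is /o/ (a rounded vowel), it takes -tu, giving *daotu*.
The last vowel of *raba* is /a/, which is an unrounded vowel, so the suffix is -ad, giving *rabaad*.

daotu, rabaad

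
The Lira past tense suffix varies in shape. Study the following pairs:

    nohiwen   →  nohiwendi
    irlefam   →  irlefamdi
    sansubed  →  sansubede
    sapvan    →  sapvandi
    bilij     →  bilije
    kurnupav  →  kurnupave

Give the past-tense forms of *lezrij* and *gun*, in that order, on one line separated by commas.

lezrije, gundi

The pattern is nasality of the final consonant: -di when the stem ends in a nasal (*nohiwen*, *irlefam*, *sapvan*); -e when the stem ends in a non-nasal consonant (*sansubed*, *bilij*, *kurnupav*).
*lezrij*: final consonant = /j/, non-nasal → -e → *lezrije*.
Since the final consonant of *gun* is /n/ (a nasal), it takes -di, giving *gundi*.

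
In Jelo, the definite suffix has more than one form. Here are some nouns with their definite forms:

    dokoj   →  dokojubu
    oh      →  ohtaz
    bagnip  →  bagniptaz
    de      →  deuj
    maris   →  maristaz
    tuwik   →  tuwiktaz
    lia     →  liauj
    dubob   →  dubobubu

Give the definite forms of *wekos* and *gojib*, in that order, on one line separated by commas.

The suffix is conditioned by the final sound: -taz when the stem ends in a voiceless consonant (*oh*, *bagnip*, *maris*, *tuwik*); -ubu when the stem ends in a voiced consonant (*dokoj*, *dubob*); -uj when the stem ends in a vowel (*de*, *lia*).
*wekos*: final sound = /s/, a voiceless consonant → -taz → *wekostaz*.
*gojib* — final sound /b/ (a voiced consonant) → -ubu → *gojibubu*.

wekostaz, gojibubu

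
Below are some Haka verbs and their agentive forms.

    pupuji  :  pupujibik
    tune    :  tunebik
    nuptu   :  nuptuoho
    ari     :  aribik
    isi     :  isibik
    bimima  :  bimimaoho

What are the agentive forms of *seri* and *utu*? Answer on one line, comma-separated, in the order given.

seribik, utuoho

The suffix is conditioned by the last vowel: -bik when the last vowel of the stem is a front vowel (*pupuji*, *tune*, *ari*, *isi*); -oho when the last vowel of the stem is a back vowel (*nuptu*, *bimima*).
Since the last vowel of *seri* is /i/ (a front vowel), it takes -bik, giving *seribik*.
*utu*: last vowel = /u/, a back vowel → -oho → *utuoho*.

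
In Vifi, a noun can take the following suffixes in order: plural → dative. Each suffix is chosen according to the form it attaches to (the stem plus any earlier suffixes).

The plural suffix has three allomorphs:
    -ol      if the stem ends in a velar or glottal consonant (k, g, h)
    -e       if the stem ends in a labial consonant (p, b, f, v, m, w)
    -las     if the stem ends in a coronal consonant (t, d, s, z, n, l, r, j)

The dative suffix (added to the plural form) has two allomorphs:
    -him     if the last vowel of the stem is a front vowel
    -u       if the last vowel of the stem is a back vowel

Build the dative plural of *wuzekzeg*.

wuzekzegolu

*wuzekzeg*: final consonant = /g/, velar/glottal → -ol → *wuzekzegol*.
The plural form *wuzekzegol*: last vowel = /o/, a back vowel → -u → *wuzekzegolu*.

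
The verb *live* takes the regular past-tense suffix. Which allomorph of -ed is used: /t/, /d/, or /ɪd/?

The stem *live* ends in a voiced sound other than /d/.
The -ed suffix is realized as /ɪd/ after /t, d/; as /t/ after other voiceless consonants; and as /d/ after other voiced sounds.
So -ed on *live* is pronounced /d/.

/d/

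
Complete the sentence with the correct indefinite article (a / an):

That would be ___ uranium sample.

a

The indefinite article is chosen by the initial *sound* of the following word, not its spelling.
*uranium* begins with the sound /jʊ/ (u pronounced /jʊ/) — a consonant sound.
So the article is *a*: That would be a uranium sample.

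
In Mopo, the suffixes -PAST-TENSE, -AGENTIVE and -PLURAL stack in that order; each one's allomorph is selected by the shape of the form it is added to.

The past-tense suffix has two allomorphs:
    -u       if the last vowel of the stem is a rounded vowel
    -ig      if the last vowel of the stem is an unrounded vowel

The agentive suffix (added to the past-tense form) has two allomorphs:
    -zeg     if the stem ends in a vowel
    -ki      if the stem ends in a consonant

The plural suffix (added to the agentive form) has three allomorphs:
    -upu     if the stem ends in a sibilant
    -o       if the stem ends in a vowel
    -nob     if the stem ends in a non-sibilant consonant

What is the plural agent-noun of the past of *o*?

ouzegnob

The last vowel of *o* is /o/, which is a rounded vowel, so the past-tense suffix is -u, giving *ou*.
The final sound of the past-tense form *ou* is /u/, which is a vowel, so the agentive suffix is -zeg, giving *ouzeg*.
The final sound of the agentive form *ouzeg* is /g/, which is a non-sibilant consonant, so the plural suffix is -nob, giving *ouzegnob*.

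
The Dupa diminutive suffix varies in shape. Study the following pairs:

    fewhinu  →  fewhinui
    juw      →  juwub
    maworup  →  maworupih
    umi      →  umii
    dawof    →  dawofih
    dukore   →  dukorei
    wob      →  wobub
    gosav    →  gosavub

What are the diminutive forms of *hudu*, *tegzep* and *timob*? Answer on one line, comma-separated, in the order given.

Looking at the final sound of each stem: -ih when the stem ends in a voiceless consonant (*maworup*, *dawof*); -ub when the stem ends in a voiced consonant (*juw*, *wob*, *gosav*); -i when the stem ends in a vowel (*fewhinu*, *umi*, *dukore*).
Since the final sound of *hudu* is /u/ (a vowel), it takes -i, giving *hudui*.
Since the final sound of *tegzep* is /p/ (a voiceless consonant), it takes -ih, giving *tegzepih*.
Since the final sound of *timob* is /b/ (a voiced consonant), it takes -ub, giving *timobub*.

hudui, tegzepih, timobub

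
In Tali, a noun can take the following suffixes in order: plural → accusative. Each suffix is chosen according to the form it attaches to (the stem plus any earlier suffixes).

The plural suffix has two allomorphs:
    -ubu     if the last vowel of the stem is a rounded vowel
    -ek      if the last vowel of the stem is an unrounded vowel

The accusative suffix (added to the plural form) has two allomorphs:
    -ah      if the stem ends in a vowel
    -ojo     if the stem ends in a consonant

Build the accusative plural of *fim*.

*fim* — last vowel /i/ (an unrounded vowel) → -ek → *fimek*.
The plural form *fimek* — final sound /k/ (a consonant) → -ojo → *fimekojo*.

fimekojo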